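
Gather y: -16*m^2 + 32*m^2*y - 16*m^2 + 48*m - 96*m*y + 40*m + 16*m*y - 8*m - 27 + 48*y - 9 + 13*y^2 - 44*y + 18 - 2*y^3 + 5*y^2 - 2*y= -32*m^2 + 80*m - 2*y^3 + 18*y^2 + y*(32*m^2 - 80*m + 2) - 18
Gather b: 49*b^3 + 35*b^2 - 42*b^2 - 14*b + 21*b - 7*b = 49*b^3 - 7*b^2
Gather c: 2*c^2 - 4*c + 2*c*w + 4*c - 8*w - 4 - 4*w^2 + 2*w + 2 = 2*c^2 + 2*c*w - 4*w^2 - 6*w - 2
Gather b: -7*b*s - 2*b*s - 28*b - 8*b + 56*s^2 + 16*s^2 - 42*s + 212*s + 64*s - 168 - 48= b*(-9*s - 36) + 72*s^2 + 234*s - 216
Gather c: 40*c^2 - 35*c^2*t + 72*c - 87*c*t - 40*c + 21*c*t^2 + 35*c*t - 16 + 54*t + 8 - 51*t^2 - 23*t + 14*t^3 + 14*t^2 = c^2*(40 - 35*t) + c*(21*t^2 - 52*t + 32) + 14*t^3 - 37*t^2 + 31*t - 8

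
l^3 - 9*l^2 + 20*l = l*(l - 5)*(l - 4)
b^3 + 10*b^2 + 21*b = b*(b + 3)*(b + 7)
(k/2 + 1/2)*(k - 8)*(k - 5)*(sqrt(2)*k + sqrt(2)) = sqrt(2)*k^4/2 - 11*sqrt(2)*k^3/2 + 15*sqrt(2)*k^2/2 + 67*sqrt(2)*k/2 + 20*sqrt(2)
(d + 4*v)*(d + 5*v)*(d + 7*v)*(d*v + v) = d^4*v + 16*d^3*v^2 + d^3*v + 83*d^2*v^3 + 16*d^2*v^2 + 140*d*v^4 + 83*d*v^3 + 140*v^4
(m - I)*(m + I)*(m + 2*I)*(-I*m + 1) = -I*m^4 + 3*m^3 + I*m^2 + 3*m + 2*I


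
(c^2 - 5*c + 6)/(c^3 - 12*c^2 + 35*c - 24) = (c - 2)/(c^2 - 9*c + 8)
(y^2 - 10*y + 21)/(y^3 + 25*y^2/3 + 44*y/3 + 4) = 3*(y^2 - 10*y + 21)/(3*y^3 + 25*y^2 + 44*y + 12)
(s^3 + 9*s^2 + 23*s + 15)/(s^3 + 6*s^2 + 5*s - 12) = (s^2 + 6*s + 5)/(s^2 + 3*s - 4)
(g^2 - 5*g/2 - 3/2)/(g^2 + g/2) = (g - 3)/g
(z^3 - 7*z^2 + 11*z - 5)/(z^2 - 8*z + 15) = (z^2 - 2*z + 1)/(z - 3)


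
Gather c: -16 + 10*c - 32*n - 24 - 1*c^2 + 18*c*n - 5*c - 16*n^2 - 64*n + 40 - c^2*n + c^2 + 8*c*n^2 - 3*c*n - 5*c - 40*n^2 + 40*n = -c^2*n + c*(8*n^2 + 15*n) - 56*n^2 - 56*n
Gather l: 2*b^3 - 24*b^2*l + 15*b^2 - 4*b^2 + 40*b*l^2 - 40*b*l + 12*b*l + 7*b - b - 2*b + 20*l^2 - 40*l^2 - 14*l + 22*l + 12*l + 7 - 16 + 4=2*b^3 + 11*b^2 + 4*b + l^2*(40*b - 20) + l*(-24*b^2 - 28*b + 20) - 5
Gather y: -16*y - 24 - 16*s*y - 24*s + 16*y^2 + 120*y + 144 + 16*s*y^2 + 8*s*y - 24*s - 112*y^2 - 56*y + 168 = -48*s + y^2*(16*s - 96) + y*(48 - 8*s) + 288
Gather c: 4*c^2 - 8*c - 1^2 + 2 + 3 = 4*c^2 - 8*c + 4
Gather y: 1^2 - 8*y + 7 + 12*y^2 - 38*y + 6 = 12*y^2 - 46*y + 14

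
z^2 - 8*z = z*(z - 8)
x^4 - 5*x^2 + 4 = (x - 2)*(x - 1)*(x + 1)*(x + 2)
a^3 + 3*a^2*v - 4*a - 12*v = (a - 2)*(a + 2)*(a + 3*v)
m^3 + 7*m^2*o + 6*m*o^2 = m*(m + o)*(m + 6*o)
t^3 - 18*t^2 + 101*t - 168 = (t - 8)*(t - 7)*(t - 3)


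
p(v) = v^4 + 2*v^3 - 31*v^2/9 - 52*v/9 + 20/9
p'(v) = 4*v^3 + 6*v^2 - 62*v/9 - 52/9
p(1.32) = -3.77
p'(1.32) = 4.78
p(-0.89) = 3.85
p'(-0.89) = 2.29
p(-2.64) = 5.24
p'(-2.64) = -19.37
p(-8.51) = 3814.02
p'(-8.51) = -1977.81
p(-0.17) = 3.10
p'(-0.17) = -4.45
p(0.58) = -1.78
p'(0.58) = -6.97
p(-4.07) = 108.24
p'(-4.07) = -148.03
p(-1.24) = 2.64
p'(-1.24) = 4.36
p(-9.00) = 4878.22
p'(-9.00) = -2373.78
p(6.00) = 1571.56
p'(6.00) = 1032.89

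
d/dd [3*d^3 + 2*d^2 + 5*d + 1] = 9*d^2 + 4*d + 5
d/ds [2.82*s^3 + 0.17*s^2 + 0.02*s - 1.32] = 8.46*s^2 + 0.34*s + 0.02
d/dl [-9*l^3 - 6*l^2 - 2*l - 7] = -27*l^2 - 12*l - 2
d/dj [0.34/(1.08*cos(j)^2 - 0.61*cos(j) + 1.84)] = (0.7344*cos(j) - 0.2074)*sin(j)/(1.08*cos(j)^2 - 0.61*cos(j) + 1.84)^2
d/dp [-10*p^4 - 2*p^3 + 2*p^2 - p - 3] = -40*p^3 - 6*p^2 + 4*p - 1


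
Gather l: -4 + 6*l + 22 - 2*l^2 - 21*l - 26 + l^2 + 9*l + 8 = -l^2 - 6*l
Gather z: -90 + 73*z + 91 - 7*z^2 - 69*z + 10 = -7*z^2 + 4*z + 11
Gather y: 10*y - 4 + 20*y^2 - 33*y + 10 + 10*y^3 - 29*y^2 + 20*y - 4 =10*y^3 - 9*y^2 - 3*y + 2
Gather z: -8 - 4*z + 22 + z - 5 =9 - 3*z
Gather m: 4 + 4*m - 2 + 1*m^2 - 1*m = m^2 + 3*m + 2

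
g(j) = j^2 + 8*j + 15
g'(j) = 2*j + 8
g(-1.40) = 5.76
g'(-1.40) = 5.20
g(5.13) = 82.36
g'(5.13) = 18.26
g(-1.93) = 3.28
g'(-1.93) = 4.14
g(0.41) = 18.45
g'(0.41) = 8.82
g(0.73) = 21.37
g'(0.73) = 9.46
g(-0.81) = 9.18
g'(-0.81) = 6.38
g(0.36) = 18.01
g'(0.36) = 8.72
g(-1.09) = 7.47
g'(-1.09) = 5.82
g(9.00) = 168.00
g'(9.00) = 26.00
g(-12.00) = 63.00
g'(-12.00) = -16.00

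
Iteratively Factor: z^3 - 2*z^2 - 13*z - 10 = (z + 2)*(z^2 - 4*z - 5) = (z + 1)*(z + 2)*(z - 5)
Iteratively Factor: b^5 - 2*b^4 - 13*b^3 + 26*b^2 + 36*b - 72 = (b - 2)*(b^4 - 13*b^2 + 36) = (b - 2)*(b + 2)*(b^3 - 2*b^2 - 9*b + 18) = (b - 3)*(b - 2)*(b + 2)*(b^2 + b - 6) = (b - 3)*(b - 2)^2*(b + 2)*(b + 3)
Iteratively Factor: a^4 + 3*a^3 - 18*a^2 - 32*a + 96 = (a - 3)*(a^3 + 6*a^2 - 32) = (a - 3)*(a + 4)*(a^2 + 2*a - 8) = (a - 3)*(a + 4)^2*(a - 2)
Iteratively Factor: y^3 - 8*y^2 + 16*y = (y)*(y^2 - 8*y + 16) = y*(y - 4)*(y - 4)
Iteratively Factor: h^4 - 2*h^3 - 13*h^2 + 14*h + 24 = (h + 3)*(h^3 - 5*h^2 + 2*h + 8) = (h + 1)*(h + 3)*(h^2 - 6*h + 8) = (h - 2)*(h + 1)*(h + 3)*(h - 4)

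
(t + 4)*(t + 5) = t^2 + 9*t + 20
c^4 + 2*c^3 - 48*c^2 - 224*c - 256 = (c - 8)*(c + 2)*(c + 4)^2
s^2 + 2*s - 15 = (s - 3)*(s + 5)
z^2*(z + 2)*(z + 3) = z^4 + 5*z^3 + 6*z^2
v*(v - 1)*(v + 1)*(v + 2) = v^4 + 2*v^3 - v^2 - 2*v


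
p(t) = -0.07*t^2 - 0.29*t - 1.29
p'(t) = -0.14*t - 0.29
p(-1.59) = -1.01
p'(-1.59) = -0.07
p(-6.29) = -2.24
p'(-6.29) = 0.59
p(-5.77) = -1.95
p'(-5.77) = 0.52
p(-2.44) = -1.00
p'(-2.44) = 0.05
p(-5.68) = -1.90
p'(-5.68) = 0.51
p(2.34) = -2.35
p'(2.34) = -0.62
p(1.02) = -1.66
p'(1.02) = -0.43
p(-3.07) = -1.06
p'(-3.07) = 0.14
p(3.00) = -2.79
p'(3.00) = -0.71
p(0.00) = -1.29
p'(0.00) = -0.29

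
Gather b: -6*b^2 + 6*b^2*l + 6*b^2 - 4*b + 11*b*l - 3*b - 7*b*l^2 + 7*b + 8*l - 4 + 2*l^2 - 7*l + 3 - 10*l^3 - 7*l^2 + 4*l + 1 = 6*b^2*l + b*(-7*l^2 + 11*l) - 10*l^3 - 5*l^2 + 5*l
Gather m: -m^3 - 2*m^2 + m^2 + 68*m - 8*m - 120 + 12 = -m^3 - m^2 + 60*m - 108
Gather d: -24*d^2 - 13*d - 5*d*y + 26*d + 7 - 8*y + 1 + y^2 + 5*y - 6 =-24*d^2 + d*(13 - 5*y) + y^2 - 3*y + 2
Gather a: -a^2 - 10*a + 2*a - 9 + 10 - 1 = -a^2 - 8*a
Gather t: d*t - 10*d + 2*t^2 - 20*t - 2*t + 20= -10*d + 2*t^2 + t*(d - 22) + 20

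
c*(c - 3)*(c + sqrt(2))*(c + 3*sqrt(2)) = c^4 - 3*c^3 + 4*sqrt(2)*c^3 - 12*sqrt(2)*c^2 + 6*c^2 - 18*c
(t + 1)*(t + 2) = t^2 + 3*t + 2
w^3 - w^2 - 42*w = w*(w - 7)*(w + 6)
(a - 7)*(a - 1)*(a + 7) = a^3 - a^2 - 49*a + 49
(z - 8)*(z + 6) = z^2 - 2*z - 48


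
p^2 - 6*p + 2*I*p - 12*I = (p - 6)*(p + 2*I)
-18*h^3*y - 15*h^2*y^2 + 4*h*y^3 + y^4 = y*(-3*h + y)*(h + y)*(6*h + y)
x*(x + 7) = x^2 + 7*x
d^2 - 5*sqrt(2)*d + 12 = (d - 3*sqrt(2))*(d - 2*sqrt(2))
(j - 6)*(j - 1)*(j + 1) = j^3 - 6*j^2 - j + 6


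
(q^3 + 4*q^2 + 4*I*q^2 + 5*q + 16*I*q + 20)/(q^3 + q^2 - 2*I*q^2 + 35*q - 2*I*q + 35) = (q^2 + q*(4 - I) - 4*I)/(q^2 + q*(1 - 7*I) - 7*I)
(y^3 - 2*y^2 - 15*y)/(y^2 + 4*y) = (y^2 - 2*y - 15)/(y + 4)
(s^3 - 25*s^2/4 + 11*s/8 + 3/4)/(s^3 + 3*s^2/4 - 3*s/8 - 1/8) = (s - 6)/(s + 1)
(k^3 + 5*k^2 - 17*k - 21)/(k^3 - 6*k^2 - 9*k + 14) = (k^3 + 5*k^2 - 17*k - 21)/(k^3 - 6*k^2 - 9*k + 14)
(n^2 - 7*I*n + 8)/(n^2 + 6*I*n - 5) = (n - 8*I)/(n + 5*I)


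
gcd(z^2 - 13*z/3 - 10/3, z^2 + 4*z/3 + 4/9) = z + 2/3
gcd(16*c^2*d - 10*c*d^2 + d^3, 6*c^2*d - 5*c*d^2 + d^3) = 2*c*d - d^2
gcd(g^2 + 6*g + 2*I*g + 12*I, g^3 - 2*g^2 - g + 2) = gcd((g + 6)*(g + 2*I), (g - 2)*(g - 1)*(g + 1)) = 1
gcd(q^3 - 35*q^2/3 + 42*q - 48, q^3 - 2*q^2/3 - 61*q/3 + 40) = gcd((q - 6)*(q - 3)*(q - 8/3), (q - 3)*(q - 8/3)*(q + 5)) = q^2 - 17*q/3 + 8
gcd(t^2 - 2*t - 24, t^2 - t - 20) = t + 4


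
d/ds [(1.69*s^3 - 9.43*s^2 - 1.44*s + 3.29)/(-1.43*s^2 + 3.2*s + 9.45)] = (-2.4167*s^4 + 10.816*s^3 + 15.6763*s^2 - 168.8176*s - 24.136)/(2.0449*s^4 - 9.152*s^3 - 16.787*s^2 + 60.48*s + 89.3025)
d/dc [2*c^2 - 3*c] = 4*c - 3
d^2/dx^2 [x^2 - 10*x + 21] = 2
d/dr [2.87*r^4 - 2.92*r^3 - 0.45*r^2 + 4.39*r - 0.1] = 11.48*r^3 - 8.76*r^2 - 0.9*r + 4.39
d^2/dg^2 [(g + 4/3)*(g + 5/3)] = 2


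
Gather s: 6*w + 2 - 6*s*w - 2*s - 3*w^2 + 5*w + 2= s*(-6*w - 2) - 3*w^2 + 11*w + 4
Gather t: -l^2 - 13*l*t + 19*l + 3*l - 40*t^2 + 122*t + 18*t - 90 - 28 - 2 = -l^2 + 22*l - 40*t^2 + t*(140 - 13*l) - 120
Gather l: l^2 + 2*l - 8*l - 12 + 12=l^2 - 6*l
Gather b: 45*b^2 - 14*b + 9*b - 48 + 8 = 45*b^2 - 5*b - 40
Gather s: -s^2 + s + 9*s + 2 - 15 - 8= -s^2 + 10*s - 21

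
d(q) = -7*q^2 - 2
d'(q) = -14*q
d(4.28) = -130.23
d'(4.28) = -59.92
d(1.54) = -18.60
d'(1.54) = -21.56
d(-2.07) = -31.99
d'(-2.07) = 28.98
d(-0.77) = -6.15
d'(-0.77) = 10.78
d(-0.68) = -5.24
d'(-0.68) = 9.52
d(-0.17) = -2.20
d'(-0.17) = 2.38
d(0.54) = -4.04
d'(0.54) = -7.56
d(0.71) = -5.53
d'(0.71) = -9.94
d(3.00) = -65.00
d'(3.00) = -42.00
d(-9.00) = -569.00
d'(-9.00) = 126.00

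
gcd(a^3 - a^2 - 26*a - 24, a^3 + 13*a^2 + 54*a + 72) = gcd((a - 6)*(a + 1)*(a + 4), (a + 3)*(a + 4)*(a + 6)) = a + 4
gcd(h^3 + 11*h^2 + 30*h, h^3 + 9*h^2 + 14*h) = h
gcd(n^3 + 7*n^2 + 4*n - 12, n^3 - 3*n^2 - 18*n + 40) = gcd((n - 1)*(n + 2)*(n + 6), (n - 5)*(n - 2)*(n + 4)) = 1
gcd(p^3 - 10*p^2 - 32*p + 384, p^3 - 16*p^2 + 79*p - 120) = p - 8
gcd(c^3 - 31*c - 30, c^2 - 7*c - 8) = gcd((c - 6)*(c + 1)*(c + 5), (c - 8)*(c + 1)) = c + 1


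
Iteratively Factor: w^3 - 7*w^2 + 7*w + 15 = (w + 1)*(w^2 - 8*w + 15) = (w - 3)*(w + 1)*(w - 5)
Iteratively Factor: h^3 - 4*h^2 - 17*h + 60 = (h - 5)*(h^2 + h - 12) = (h - 5)*(h + 4)*(h - 3)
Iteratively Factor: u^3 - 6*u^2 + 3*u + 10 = (u - 2)*(u^2 - 4*u - 5) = (u - 2)*(u + 1)*(u - 5)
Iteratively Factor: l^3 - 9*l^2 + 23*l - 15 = (l - 5)*(l^2 - 4*l + 3) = (l - 5)*(l - 3)*(l - 1)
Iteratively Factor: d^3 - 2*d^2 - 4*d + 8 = (d - 2)*(d^2 - 4) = (d - 2)*(d + 2)*(d - 2)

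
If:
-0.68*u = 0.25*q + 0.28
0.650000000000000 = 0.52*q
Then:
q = 1.25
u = -0.87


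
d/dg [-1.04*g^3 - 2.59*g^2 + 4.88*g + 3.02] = -3.12*g^2 - 5.18*g + 4.88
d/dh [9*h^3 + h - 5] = 27*h^2 + 1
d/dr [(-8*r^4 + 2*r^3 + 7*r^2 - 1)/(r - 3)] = (-24*r^4 + 100*r^3 - 11*r^2 - 42*r + 1)/(r^2 - 6*r + 9)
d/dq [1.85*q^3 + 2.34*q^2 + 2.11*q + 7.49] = 5.55*q^2 + 4.68*q + 2.11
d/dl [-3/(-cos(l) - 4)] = 3*sin(l)/(cos(l) + 4)^2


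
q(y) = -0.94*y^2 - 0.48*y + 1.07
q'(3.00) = -6.12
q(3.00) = -8.83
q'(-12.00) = 22.08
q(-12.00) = -128.53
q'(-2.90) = 4.97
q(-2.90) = -5.44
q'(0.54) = -1.50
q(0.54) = 0.54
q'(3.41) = -6.89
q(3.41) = -11.50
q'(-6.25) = 11.27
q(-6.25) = -32.65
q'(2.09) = -4.41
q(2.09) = -4.04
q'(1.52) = -3.34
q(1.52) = -1.83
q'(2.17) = -4.56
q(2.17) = -4.40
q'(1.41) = -3.13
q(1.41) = -1.48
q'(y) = -1.88*y - 0.48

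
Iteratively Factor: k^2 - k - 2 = (k - 2)*(k + 1)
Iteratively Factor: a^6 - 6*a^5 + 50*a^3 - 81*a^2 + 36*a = (a + 3)*(a^5 - 9*a^4 + 27*a^3 - 31*a^2 + 12*a) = (a - 3)*(a + 3)*(a^4 - 6*a^3 + 9*a^2 - 4*a) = (a - 3)*(a - 1)*(a + 3)*(a^3 - 5*a^2 + 4*a) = (a - 4)*(a - 3)*(a - 1)*(a + 3)*(a^2 - a) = (a - 4)*(a - 3)*(a - 1)^2*(a + 3)*(a)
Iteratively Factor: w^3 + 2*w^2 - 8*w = (w)*(w^2 + 2*w - 8) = w*(w - 2)*(w + 4)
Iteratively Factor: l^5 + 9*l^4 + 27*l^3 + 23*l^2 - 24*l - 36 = (l + 2)*(l^4 + 7*l^3 + 13*l^2 - 3*l - 18) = (l + 2)^2*(l^3 + 5*l^2 + 3*l - 9) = (l - 1)*(l + 2)^2*(l^2 + 6*l + 9) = (l - 1)*(l + 2)^2*(l + 3)*(l + 3)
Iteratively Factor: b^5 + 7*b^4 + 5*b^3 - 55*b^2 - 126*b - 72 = (b + 4)*(b^4 + 3*b^3 - 7*b^2 - 27*b - 18) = (b - 3)*(b + 4)*(b^3 + 6*b^2 + 11*b + 6) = (b - 3)*(b + 3)*(b + 4)*(b^2 + 3*b + 2) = (b - 3)*(b + 2)*(b + 3)*(b + 4)*(b + 1)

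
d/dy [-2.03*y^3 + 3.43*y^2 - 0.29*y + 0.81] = -6.09*y^2 + 6.86*y - 0.29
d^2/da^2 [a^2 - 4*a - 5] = 2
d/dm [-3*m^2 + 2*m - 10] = 2 - 6*m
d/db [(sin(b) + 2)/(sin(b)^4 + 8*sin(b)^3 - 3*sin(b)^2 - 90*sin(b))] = 3*(-sin(b)^4 - 8*sin(b)^3 - 15*sin(b)^2 + 4*sin(b) + 60)*cos(b)/((sin(b) - 3)^2*(sin(b) + 5)^2*(sin(b) + 6)^2*sin(b)^2)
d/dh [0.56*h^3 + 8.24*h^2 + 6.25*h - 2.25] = 1.68*h^2 + 16.48*h + 6.25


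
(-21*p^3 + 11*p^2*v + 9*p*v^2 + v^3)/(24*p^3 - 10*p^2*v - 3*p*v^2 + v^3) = (-7*p^2 + 6*p*v + v^2)/(8*p^2 - 6*p*v + v^2)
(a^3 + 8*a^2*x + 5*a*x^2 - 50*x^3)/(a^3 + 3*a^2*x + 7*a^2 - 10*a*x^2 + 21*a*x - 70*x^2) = (a + 5*x)/(a + 7)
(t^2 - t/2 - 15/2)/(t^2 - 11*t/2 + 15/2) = (2*t + 5)/(2*t - 5)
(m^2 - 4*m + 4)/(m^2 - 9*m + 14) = (m - 2)/(m - 7)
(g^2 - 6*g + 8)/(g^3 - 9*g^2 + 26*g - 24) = 1/(g - 3)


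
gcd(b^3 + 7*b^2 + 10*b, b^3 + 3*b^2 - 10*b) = b^2 + 5*b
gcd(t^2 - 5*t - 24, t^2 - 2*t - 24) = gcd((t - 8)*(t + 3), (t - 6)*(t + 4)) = 1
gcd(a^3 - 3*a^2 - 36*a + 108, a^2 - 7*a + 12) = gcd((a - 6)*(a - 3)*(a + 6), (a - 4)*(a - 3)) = a - 3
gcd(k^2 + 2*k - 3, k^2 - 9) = k + 3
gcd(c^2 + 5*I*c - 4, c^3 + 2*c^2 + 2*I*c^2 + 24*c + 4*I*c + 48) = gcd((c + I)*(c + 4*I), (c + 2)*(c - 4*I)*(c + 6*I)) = 1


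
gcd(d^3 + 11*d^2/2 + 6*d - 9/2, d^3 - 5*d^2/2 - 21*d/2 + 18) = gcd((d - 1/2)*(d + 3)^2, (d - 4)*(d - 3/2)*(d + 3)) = d + 3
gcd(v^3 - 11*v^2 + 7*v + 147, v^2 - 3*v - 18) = v + 3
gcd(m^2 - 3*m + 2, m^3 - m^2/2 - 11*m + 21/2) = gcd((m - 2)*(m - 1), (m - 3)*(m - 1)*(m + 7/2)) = m - 1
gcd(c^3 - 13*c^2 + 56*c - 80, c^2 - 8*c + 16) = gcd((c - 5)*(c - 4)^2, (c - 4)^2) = c^2 - 8*c + 16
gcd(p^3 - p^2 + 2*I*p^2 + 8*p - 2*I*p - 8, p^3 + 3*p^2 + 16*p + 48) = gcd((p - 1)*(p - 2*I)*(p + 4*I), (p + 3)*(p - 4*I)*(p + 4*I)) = p + 4*I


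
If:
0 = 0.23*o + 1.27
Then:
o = -5.52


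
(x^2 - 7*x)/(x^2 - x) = (x - 7)/(x - 1)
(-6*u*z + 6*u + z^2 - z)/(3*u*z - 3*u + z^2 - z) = (-6*u + z)/(3*u + z)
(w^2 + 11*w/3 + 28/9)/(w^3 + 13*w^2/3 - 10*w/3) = (9*w^2 + 33*w + 28)/(3*w*(3*w^2 + 13*w - 10))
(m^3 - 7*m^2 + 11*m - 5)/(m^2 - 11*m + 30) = (m^2 - 2*m + 1)/(m - 6)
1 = 1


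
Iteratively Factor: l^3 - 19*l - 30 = (l + 3)*(l^2 - 3*l - 10) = (l - 5)*(l + 3)*(l + 2)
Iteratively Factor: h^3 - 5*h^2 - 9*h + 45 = (h - 5)*(h^2 - 9) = (h - 5)*(h + 3)*(h - 3)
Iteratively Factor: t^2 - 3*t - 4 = (t + 1)*(t - 4)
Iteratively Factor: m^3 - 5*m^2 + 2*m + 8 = (m + 1)*(m^2 - 6*m + 8) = (m - 2)*(m + 1)*(m - 4)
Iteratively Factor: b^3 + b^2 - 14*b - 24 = (b + 3)*(b^2 - 2*b - 8) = (b - 4)*(b + 3)*(b + 2)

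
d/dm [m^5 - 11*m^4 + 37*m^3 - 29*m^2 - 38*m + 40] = 5*m^4 - 44*m^3 + 111*m^2 - 58*m - 38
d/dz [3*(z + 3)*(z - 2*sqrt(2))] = 6*z - 6*sqrt(2) + 9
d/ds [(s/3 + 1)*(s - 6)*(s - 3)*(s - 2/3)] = 4*s^3/3 - 20*s^2/3 - 10*s/3 + 20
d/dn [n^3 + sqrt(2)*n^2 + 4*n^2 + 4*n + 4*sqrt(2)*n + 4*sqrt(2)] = 3*n^2 + 2*sqrt(2)*n + 8*n + 4 + 4*sqrt(2)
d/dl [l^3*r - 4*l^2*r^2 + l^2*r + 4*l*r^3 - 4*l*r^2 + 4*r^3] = r*(3*l^2 - 8*l*r + 2*l + 4*r^2 - 4*r)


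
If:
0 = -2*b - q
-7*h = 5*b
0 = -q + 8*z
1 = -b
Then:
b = -1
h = 5/7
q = 2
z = 1/4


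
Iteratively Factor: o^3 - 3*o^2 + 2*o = (o - 2)*(o^2 - o) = (o - 2)*(o - 1)*(o)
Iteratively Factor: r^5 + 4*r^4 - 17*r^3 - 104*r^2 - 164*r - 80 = (r + 4)*(r^4 - 17*r^2 - 36*r - 20) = (r + 2)*(r + 4)*(r^3 - 2*r^2 - 13*r - 10) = (r + 1)*(r + 2)*(r + 4)*(r^2 - 3*r - 10) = (r + 1)*(r + 2)^2*(r + 4)*(r - 5)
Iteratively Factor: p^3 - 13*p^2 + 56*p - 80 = (p - 4)*(p^2 - 9*p + 20) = (p - 5)*(p - 4)*(p - 4)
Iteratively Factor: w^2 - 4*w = (w - 4)*(w)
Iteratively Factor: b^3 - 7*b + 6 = (b - 2)*(b^2 + 2*b - 3) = (b - 2)*(b - 1)*(b + 3)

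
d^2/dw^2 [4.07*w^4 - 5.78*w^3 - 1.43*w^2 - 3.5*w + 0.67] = 48.84*w^2 - 34.68*w - 2.86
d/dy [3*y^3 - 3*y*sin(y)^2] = 9*y^2 - 3*y*sin(2*y) - 3*sin(y)^2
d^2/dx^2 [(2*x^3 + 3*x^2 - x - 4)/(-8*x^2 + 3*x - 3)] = 4*(11*x^3 + 519*x^2 - 207*x - 39)/(512*x^6 - 576*x^5 + 792*x^4 - 459*x^3 + 297*x^2 - 81*x + 27)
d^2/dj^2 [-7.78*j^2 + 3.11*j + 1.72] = -15.5600000000000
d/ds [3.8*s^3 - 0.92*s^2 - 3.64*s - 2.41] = 11.4*s^2 - 1.84*s - 3.64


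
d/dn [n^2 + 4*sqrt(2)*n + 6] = 2*n + 4*sqrt(2)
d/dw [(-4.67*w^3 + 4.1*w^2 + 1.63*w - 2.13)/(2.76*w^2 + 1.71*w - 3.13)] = (-12.8892*w^4 - 15.9714*w^3 + 46.3635*w^2 - 13.9084*w - 1.4596)/(7.6176*w^4 + 9.4392*w^3 - 14.3535*w^2 - 10.7046*w + 9.7969)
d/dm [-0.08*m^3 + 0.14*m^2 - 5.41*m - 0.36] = -0.24*m^2 + 0.28*m - 5.41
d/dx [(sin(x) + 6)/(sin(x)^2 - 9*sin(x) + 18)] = (-12*sin(x) + cos(x)^2 + 71)*cos(x)/(sin(x)^2 - 9*sin(x) + 18)^2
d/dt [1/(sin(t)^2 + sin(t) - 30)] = -(2*sin(t) + 1)*cos(t)/(sin(t)^2 + sin(t) - 30)^2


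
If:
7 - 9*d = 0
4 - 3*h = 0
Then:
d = 7/9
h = 4/3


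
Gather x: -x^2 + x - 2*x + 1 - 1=-x^2 - x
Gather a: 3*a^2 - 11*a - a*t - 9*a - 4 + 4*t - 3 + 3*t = 3*a^2 + a*(-t - 20) + 7*t - 7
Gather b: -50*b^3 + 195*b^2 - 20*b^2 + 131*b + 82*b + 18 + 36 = -50*b^3 + 175*b^2 + 213*b + 54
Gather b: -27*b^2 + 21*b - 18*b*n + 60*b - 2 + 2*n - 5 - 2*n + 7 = -27*b^2 + b*(81 - 18*n)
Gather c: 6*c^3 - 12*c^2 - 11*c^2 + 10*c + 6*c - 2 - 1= 6*c^3 - 23*c^2 + 16*c - 3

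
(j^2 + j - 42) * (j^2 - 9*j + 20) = j^4 - 8*j^3 - 31*j^2 + 398*j - 840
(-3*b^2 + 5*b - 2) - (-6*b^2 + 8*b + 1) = 3*b^2 - 3*b - 3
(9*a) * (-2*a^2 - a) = -18*a^3 - 9*a^2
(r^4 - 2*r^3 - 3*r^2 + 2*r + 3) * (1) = r^4 - 2*r^3 - 3*r^2 + 2*r + 3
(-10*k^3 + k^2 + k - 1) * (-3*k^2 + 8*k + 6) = 30*k^5 - 83*k^4 - 55*k^3 + 17*k^2 - 2*k - 6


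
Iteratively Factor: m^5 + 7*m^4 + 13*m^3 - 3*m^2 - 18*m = (m - 1)*(m^4 + 8*m^3 + 21*m^2 + 18*m) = (m - 1)*(m + 3)*(m^3 + 5*m^2 + 6*m) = m*(m - 1)*(m + 3)*(m^2 + 5*m + 6) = m*(m - 1)*(m + 2)*(m + 3)*(m + 3)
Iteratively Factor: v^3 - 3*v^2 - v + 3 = (v - 3)*(v^2 - 1) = (v - 3)*(v + 1)*(v - 1)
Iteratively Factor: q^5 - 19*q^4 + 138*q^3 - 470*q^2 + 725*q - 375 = (q - 5)*(q^4 - 14*q^3 + 68*q^2 - 130*q + 75) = (q - 5)*(q - 1)*(q^3 - 13*q^2 + 55*q - 75) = (q - 5)^2*(q - 1)*(q^2 - 8*q + 15) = (q - 5)^2*(q - 3)*(q - 1)*(q - 5)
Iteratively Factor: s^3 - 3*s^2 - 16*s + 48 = (s - 4)*(s^2 + s - 12) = (s - 4)*(s + 4)*(s - 3)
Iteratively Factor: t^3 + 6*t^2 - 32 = (t + 4)*(t^2 + 2*t - 8) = (t - 2)*(t + 4)*(t + 4)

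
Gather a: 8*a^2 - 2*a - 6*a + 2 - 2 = 8*a^2 - 8*a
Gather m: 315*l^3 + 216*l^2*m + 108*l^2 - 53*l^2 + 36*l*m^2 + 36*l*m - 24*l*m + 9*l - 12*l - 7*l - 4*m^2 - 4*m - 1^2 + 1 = 315*l^3 + 55*l^2 - 10*l + m^2*(36*l - 4) + m*(216*l^2 + 12*l - 4)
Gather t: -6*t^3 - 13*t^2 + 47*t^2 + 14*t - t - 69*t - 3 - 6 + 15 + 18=-6*t^3 + 34*t^2 - 56*t + 24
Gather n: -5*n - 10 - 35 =-5*n - 45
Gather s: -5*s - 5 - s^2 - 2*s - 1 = -s^2 - 7*s - 6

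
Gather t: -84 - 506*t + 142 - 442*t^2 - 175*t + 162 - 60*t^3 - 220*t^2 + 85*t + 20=-60*t^3 - 662*t^2 - 596*t + 240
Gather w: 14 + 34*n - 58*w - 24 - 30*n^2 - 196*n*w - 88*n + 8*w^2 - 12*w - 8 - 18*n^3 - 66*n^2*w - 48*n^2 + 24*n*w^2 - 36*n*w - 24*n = -18*n^3 - 78*n^2 - 78*n + w^2*(24*n + 8) + w*(-66*n^2 - 232*n - 70) - 18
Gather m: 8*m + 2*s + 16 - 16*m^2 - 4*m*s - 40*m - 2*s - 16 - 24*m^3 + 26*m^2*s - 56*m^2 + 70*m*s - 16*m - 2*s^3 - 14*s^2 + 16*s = -24*m^3 + m^2*(26*s - 72) + m*(66*s - 48) - 2*s^3 - 14*s^2 + 16*s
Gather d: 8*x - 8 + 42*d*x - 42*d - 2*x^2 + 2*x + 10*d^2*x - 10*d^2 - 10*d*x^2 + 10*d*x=d^2*(10*x - 10) + d*(-10*x^2 + 52*x - 42) - 2*x^2 + 10*x - 8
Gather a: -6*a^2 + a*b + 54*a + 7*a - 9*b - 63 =-6*a^2 + a*(b + 61) - 9*b - 63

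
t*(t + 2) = t^2 + 2*t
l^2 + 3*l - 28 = (l - 4)*(l + 7)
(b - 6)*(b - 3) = b^2 - 9*b + 18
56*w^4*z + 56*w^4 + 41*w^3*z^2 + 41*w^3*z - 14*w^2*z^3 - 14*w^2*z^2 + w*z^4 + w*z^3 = (-8*w + z)*(-7*w + z)*(w + z)*(w*z + w)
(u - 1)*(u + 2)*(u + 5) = u^3 + 6*u^2 + 3*u - 10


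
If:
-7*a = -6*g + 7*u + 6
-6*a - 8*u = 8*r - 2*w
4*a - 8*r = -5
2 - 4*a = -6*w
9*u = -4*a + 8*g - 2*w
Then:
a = -607/262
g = 209/524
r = -559/1048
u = 236/131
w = -246/131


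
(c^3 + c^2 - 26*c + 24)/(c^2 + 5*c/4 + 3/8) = 8*(c^3 + c^2 - 26*c + 24)/(8*c^2 + 10*c + 3)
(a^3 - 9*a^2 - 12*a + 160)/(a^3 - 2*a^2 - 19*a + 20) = (a - 8)/(a - 1)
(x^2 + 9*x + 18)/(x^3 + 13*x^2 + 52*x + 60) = (x + 3)/(x^2 + 7*x + 10)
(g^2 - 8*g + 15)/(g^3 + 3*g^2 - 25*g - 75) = (g - 3)/(g^2 + 8*g + 15)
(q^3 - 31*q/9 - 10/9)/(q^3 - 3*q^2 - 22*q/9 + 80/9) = (3*q + 1)/(3*q - 8)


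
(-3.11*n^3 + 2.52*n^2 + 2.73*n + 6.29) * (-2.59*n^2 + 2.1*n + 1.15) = 8.0549*n^5 - 13.0578*n^4 - 5.3552*n^3 - 7.6601*n^2 + 16.3485*n + 7.2335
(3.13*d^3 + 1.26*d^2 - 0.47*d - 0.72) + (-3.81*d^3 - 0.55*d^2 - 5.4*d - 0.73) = -0.68*d^3 + 0.71*d^2 - 5.87*d - 1.45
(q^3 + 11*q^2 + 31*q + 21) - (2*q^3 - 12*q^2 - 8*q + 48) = -q^3 + 23*q^2 + 39*q - 27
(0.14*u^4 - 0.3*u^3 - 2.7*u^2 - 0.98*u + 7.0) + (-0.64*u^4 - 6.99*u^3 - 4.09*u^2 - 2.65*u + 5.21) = -0.5*u^4 - 7.29*u^3 - 6.79*u^2 - 3.63*u + 12.21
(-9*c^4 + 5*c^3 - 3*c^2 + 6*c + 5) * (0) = 0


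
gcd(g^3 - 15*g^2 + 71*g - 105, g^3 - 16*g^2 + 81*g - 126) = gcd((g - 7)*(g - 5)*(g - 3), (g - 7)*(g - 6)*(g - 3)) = g^2 - 10*g + 21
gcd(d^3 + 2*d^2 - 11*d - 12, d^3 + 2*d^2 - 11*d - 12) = d^3 + 2*d^2 - 11*d - 12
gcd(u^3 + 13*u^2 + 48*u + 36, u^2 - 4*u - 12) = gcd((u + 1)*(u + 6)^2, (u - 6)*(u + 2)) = 1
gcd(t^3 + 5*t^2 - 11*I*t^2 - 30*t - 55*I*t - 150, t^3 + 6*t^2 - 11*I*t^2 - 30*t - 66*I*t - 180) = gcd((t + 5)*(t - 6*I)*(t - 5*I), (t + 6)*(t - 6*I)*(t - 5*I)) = t^2 - 11*I*t - 30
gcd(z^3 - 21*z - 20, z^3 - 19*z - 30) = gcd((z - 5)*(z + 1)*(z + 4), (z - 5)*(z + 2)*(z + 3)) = z - 5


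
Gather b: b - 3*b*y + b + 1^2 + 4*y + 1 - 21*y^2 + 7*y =b*(2 - 3*y) - 21*y^2 + 11*y + 2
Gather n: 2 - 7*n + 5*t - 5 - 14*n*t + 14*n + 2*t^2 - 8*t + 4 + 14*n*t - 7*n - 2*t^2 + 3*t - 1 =0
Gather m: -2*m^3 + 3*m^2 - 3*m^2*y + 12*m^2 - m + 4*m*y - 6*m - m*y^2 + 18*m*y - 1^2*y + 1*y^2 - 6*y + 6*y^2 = -2*m^3 + m^2*(15 - 3*y) + m*(-y^2 + 22*y - 7) + 7*y^2 - 7*y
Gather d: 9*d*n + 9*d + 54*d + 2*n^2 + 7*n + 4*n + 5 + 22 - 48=d*(9*n + 63) + 2*n^2 + 11*n - 21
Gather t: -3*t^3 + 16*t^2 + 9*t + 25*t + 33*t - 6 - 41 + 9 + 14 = -3*t^3 + 16*t^2 + 67*t - 24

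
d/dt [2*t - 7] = 2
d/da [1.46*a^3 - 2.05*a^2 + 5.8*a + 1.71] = 4.38*a^2 - 4.1*a + 5.8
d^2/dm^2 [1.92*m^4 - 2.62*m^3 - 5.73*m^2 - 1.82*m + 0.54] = 23.04*m^2 - 15.72*m - 11.46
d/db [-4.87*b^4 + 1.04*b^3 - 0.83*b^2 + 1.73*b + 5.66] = -19.48*b^3 + 3.12*b^2 - 1.66*b + 1.73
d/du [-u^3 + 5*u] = 5 - 3*u^2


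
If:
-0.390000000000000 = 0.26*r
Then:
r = -1.50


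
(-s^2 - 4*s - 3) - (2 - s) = -s^2 - 3*s - 5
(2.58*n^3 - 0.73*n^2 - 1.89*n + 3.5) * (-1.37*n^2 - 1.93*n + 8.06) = -3.5346*n^5 - 3.9793*n^4 + 24.793*n^3 - 7.0311*n^2 - 21.9884*n + 28.21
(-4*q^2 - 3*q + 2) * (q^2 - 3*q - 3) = -4*q^4 + 9*q^3 + 23*q^2 + 3*q - 6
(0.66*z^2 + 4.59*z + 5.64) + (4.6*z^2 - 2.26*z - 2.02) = 5.26*z^2 + 2.33*z + 3.62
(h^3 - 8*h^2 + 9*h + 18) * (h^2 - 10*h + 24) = h^5 - 18*h^4 + 113*h^3 - 264*h^2 + 36*h + 432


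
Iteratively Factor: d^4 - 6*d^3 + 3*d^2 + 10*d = (d)*(d^3 - 6*d^2 + 3*d + 10) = d*(d + 1)*(d^2 - 7*d + 10) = d*(d - 2)*(d + 1)*(d - 5)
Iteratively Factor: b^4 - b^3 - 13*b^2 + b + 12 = (b + 1)*(b^3 - 2*b^2 - 11*b + 12) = (b - 4)*(b + 1)*(b^2 + 2*b - 3) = (b - 4)*(b + 1)*(b + 3)*(b - 1)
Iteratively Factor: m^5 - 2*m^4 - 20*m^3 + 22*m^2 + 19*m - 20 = (m - 1)*(m^4 - m^3 - 21*m^2 + m + 20) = (m - 1)*(m + 4)*(m^3 - 5*m^2 - m + 5) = (m - 1)*(m + 1)*(m + 4)*(m^2 - 6*m + 5) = (m - 1)^2*(m + 1)*(m + 4)*(m - 5)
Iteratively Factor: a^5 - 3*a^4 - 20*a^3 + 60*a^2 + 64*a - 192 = (a - 4)*(a^4 + a^3 - 16*a^2 - 4*a + 48) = (a - 4)*(a - 3)*(a^3 + 4*a^2 - 4*a - 16) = (a - 4)*(a - 3)*(a + 2)*(a^2 + 2*a - 8) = (a - 4)*(a - 3)*(a + 2)*(a + 4)*(a - 2)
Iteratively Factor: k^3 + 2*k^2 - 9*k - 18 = (k - 3)*(k^2 + 5*k + 6) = (k - 3)*(k + 3)*(k + 2)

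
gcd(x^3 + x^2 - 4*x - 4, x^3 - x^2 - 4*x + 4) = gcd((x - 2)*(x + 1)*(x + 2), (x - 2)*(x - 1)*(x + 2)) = x^2 - 4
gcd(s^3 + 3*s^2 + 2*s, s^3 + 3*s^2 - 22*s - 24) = s + 1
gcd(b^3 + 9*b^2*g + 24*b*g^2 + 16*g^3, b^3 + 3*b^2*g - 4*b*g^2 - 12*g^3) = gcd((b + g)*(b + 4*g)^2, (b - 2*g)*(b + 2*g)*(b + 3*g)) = 1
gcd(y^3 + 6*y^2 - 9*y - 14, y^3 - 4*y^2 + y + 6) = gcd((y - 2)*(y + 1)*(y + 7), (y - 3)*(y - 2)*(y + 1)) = y^2 - y - 2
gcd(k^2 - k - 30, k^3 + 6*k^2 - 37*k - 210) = k^2 - k - 30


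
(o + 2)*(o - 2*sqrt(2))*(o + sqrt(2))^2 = o^4 + 2*o^3 - 6*o^2 - 12*o - 4*sqrt(2)*o - 8*sqrt(2)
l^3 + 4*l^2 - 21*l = l*(l - 3)*(l + 7)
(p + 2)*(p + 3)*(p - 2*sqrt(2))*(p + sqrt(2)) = p^4 - sqrt(2)*p^3 + 5*p^3 - 5*sqrt(2)*p^2 + 2*p^2 - 20*p - 6*sqrt(2)*p - 24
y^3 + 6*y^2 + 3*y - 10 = (y - 1)*(y + 2)*(y + 5)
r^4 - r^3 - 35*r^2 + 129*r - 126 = (r - 3)^2*(r - 2)*(r + 7)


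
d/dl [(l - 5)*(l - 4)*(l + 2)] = 3*l^2 - 14*l + 2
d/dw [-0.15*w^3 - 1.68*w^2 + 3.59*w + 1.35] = -0.45*w^2 - 3.36*w + 3.59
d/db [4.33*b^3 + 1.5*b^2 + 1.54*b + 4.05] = 12.99*b^2 + 3.0*b + 1.54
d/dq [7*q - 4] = 7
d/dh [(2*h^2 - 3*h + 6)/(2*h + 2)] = (h^2 + 2*h - 9/2)/(h^2 + 2*h + 1)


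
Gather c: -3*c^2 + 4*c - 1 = -3*c^2 + 4*c - 1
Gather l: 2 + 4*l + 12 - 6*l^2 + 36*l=-6*l^2 + 40*l + 14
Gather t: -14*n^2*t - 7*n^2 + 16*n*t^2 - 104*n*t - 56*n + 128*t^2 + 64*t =-7*n^2 - 56*n + t^2*(16*n + 128) + t*(-14*n^2 - 104*n + 64)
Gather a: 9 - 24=-15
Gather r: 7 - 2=5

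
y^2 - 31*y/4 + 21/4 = (y - 7)*(y - 3/4)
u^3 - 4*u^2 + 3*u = u*(u - 3)*(u - 1)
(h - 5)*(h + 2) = h^2 - 3*h - 10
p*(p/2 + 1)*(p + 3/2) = p^3/2 + 7*p^2/4 + 3*p/2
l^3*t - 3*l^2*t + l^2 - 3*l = l*(l - 3)*(l*t + 1)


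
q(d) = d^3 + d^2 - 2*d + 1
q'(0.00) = -2.00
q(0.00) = 1.00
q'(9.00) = 259.00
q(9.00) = 793.00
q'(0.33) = -1.01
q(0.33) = 0.48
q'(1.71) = 10.19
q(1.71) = 5.50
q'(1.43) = 6.99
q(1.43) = 3.11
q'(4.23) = 60.14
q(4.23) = 86.12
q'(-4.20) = 42.52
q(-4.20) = -47.05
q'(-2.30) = 9.27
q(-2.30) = -1.28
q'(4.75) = 75.19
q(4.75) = 121.23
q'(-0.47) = -2.28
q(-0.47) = 2.06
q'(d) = 3*d^2 + 2*d - 2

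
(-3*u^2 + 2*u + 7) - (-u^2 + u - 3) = -2*u^2 + u + 10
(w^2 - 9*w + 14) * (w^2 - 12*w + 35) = w^4 - 21*w^3 + 157*w^2 - 483*w + 490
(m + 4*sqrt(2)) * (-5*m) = -5*m^2 - 20*sqrt(2)*m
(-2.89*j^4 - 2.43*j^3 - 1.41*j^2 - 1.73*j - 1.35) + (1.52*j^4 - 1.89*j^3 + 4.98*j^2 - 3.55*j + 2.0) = -1.37*j^4 - 4.32*j^3 + 3.57*j^2 - 5.28*j + 0.65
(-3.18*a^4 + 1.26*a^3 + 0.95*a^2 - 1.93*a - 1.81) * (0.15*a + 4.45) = -0.477*a^5 - 13.962*a^4 + 5.7495*a^3 + 3.938*a^2 - 8.86*a - 8.0545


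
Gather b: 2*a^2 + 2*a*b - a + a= 2*a^2 + 2*a*b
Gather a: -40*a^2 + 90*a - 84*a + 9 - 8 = -40*a^2 + 6*a + 1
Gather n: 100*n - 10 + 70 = 100*n + 60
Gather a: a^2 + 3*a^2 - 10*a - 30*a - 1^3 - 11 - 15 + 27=4*a^2 - 40*a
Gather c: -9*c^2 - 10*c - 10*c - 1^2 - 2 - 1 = -9*c^2 - 20*c - 4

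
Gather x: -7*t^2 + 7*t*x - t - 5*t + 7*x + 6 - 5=-7*t^2 - 6*t + x*(7*t + 7) + 1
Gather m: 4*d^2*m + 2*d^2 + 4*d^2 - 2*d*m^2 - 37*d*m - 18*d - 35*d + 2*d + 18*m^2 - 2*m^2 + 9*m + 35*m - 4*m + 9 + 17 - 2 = 6*d^2 - 51*d + m^2*(16 - 2*d) + m*(4*d^2 - 37*d + 40) + 24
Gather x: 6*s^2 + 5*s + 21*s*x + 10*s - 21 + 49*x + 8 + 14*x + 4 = 6*s^2 + 15*s + x*(21*s + 63) - 9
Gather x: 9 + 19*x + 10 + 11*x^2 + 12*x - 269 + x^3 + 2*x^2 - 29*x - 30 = x^3 + 13*x^2 + 2*x - 280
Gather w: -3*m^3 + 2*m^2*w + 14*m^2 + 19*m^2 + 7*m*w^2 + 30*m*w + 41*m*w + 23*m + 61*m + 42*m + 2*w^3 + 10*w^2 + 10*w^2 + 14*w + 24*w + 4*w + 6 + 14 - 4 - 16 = -3*m^3 + 33*m^2 + 126*m + 2*w^3 + w^2*(7*m + 20) + w*(2*m^2 + 71*m + 42)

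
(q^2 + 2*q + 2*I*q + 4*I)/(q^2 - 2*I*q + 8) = (q + 2)/(q - 4*I)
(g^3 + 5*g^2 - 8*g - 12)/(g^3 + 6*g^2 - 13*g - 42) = (g^3 + 5*g^2 - 8*g - 12)/(g^3 + 6*g^2 - 13*g - 42)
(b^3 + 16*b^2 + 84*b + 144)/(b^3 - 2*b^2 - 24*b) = (b^2 + 12*b + 36)/(b*(b - 6))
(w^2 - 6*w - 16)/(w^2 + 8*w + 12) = (w - 8)/(w + 6)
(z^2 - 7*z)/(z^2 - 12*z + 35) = z/(z - 5)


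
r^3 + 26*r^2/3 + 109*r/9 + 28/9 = (r + 1/3)*(r + 4/3)*(r + 7)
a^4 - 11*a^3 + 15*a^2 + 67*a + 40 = (a - 8)*(a - 5)*(a + 1)^2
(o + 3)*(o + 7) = o^2 + 10*o + 21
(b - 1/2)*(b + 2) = b^2 + 3*b/2 - 1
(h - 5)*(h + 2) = h^2 - 3*h - 10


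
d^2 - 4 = (d - 2)*(d + 2)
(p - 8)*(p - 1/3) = p^2 - 25*p/3 + 8/3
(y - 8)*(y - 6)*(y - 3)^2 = y^4 - 20*y^3 + 141*y^2 - 414*y + 432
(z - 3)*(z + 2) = z^2 - z - 6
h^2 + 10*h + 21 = (h + 3)*(h + 7)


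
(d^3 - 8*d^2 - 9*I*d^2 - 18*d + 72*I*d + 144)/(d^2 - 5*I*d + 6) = (d^2 - d*(8 + 3*I) + 24*I)/(d + I)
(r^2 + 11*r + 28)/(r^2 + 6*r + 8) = (r + 7)/(r + 2)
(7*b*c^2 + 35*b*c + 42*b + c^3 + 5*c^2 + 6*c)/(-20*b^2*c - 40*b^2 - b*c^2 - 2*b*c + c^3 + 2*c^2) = (-7*b*c - 21*b - c^2 - 3*c)/(20*b^2 + b*c - c^2)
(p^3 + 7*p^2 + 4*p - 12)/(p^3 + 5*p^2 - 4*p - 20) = (p^2 + 5*p - 6)/(p^2 + 3*p - 10)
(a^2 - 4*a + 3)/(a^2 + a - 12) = (a - 1)/(a + 4)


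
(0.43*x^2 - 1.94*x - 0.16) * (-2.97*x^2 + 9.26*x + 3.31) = -1.2771*x^4 + 9.7436*x^3 - 16.0659*x^2 - 7.903*x - 0.5296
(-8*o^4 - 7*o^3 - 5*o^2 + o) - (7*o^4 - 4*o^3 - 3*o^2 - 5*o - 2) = -15*o^4 - 3*o^3 - 2*o^2 + 6*o + 2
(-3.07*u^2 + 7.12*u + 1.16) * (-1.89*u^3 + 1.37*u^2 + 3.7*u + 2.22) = 5.8023*u^5 - 17.6627*u^4 - 3.797*u^3 + 21.1178*u^2 + 20.0984*u + 2.5752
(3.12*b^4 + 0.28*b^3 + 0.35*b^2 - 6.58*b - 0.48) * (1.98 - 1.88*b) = -5.8656*b^5 + 5.6512*b^4 - 0.1036*b^3 + 13.0634*b^2 - 12.126*b - 0.9504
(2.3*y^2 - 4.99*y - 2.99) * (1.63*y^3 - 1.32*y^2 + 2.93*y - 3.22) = 3.749*y^5 - 11.1697*y^4 + 8.4521*y^3 - 18.0799*y^2 + 7.3071*y + 9.6278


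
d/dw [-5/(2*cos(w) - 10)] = -5*sin(w)/(2*(cos(w) - 5)^2)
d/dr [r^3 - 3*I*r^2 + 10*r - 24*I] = 3*r^2 - 6*I*r + 10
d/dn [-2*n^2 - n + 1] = -4*n - 1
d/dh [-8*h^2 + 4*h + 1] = 4 - 16*h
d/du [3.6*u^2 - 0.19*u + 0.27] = 7.2*u - 0.19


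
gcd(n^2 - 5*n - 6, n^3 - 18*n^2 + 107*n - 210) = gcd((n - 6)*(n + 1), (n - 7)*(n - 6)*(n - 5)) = n - 6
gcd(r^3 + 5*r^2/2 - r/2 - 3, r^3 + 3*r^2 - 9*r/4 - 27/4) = r + 3/2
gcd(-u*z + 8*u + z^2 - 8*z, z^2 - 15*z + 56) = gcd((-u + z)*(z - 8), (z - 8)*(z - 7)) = z - 8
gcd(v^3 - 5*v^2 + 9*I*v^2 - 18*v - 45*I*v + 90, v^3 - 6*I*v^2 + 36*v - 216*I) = v + 6*I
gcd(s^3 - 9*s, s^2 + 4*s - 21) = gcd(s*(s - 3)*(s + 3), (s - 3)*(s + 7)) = s - 3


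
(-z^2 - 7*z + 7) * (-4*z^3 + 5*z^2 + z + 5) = 4*z^5 + 23*z^4 - 64*z^3 + 23*z^2 - 28*z + 35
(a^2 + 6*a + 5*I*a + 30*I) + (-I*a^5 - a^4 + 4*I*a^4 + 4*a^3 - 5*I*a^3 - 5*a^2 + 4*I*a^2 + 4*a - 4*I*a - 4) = -I*a^5 - a^4 + 4*I*a^4 + 4*a^3 - 5*I*a^3 - 4*a^2 + 4*I*a^2 + 10*a + I*a - 4 + 30*I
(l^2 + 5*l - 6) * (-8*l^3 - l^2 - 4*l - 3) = -8*l^5 - 41*l^4 + 39*l^3 - 17*l^2 + 9*l + 18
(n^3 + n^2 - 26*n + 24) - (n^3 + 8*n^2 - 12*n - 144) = -7*n^2 - 14*n + 168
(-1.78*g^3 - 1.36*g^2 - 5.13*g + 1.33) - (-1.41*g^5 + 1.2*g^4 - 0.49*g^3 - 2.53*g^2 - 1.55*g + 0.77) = 1.41*g^5 - 1.2*g^4 - 1.29*g^3 + 1.17*g^2 - 3.58*g + 0.56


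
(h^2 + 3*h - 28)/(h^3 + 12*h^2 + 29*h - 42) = (h - 4)/(h^2 + 5*h - 6)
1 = 1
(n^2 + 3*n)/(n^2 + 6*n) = (n + 3)/(n + 6)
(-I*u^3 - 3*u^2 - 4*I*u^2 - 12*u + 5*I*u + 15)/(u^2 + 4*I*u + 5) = (-I*u^3 - u^2*(3 + 4*I) + u*(-12 + 5*I) + 15)/(u^2 + 4*I*u + 5)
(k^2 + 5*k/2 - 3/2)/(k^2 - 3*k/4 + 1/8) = 4*(k + 3)/(4*k - 1)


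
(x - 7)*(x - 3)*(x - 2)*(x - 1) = x^4 - 13*x^3 + 53*x^2 - 83*x + 42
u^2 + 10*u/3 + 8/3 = (u + 4/3)*(u + 2)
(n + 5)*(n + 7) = n^2 + 12*n + 35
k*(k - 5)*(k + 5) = k^3 - 25*k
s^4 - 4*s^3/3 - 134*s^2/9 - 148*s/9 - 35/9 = (s - 5)*(s + 1/3)*(s + 1)*(s + 7/3)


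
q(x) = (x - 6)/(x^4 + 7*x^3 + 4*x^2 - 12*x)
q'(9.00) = 0.00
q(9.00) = 0.00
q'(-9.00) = 0.00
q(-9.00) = -0.00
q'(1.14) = 11.80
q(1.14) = -1.36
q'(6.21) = 0.00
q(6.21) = 0.00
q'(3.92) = 0.00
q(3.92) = -0.00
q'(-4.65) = -0.01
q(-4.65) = 0.11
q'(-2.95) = 0.32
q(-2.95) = 0.27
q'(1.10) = 23.43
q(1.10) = -2.02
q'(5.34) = 0.00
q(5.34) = -0.00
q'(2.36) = 0.06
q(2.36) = -0.03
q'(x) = (x - 6)*(-4*x^3 - 21*x^2 - 8*x + 12)/(x^4 + 7*x^3 + 4*x^2 - 12*x)^2 + 1/(x^4 + 7*x^3 + 4*x^2 - 12*x) = (x*(x^3 + 7*x^2 + 4*x - 12) - (x - 6)*(4*x^3 + 21*x^2 + 8*x - 12))/(x^2*(x^3 + 7*x^2 + 4*x - 12)^2)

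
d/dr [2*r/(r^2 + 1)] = 2*(1 - r^2)/(r^4 + 2*r^2 + 1)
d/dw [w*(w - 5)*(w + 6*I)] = 3*w^2 + w*(-10 + 12*I) - 30*I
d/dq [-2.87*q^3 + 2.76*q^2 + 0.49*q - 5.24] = -8.61*q^2 + 5.52*q + 0.49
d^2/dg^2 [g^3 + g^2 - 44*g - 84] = 6*g + 2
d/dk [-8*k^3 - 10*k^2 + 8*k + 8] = -24*k^2 - 20*k + 8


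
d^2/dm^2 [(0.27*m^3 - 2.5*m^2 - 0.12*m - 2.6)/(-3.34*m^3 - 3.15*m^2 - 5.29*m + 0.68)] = (-7.105427357601e-15*m^7 + 61.4593400000001*m^6 + 36.6551640000001*m^5 + 83.242152*m^4 + 415.720942*m^3 + 471.649152*m^2 + 296.174472*m + 159.831048)/(37.259704*m^9 + 105.42042*m^8 + 276.462822*m^7 + 342.434991*m^6 + 394.945077*m^5 + 172.119957*m^4 + 84.682057*m^3 - 52.717884*m^2 + 7.338288*m - 0.314432)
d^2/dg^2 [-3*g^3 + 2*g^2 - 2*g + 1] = 4 - 18*g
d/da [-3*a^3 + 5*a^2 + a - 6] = -9*a^2 + 10*a + 1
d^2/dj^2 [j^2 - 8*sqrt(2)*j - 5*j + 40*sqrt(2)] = 2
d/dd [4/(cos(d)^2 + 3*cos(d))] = 4*(2*cos(d) + 3)*sin(d)/((cos(d) + 3)^2*cos(d)^2)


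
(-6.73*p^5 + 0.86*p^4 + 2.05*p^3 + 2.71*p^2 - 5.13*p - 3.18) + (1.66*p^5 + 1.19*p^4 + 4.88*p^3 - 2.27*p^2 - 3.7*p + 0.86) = -5.07*p^5 + 2.05*p^4 + 6.93*p^3 + 0.44*p^2 - 8.83*p - 2.32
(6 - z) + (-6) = -z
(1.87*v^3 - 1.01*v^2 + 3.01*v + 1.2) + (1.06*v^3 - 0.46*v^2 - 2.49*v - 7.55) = 2.93*v^3 - 1.47*v^2 + 0.52*v - 6.35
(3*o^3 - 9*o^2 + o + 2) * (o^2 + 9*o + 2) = 3*o^5 + 18*o^4 - 74*o^3 - 7*o^2 + 20*o + 4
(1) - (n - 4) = 5 - n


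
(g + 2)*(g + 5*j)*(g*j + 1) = g^3*j + 5*g^2*j^2 + 2*g^2*j + g^2 + 10*g*j^2 + 5*g*j + 2*g + 10*j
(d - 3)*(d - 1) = d^2 - 4*d + 3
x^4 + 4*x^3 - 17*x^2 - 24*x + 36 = (x - 3)*(x - 1)*(x + 2)*(x + 6)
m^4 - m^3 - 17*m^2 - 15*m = m*(m - 5)*(m + 1)*(m + 3)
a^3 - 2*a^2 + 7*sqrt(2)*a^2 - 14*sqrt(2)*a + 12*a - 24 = (a - 2)*(a + sqrt(2))*(a + 6*sqrt(2))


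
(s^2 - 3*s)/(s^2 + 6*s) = (s - 3)/(s + 6)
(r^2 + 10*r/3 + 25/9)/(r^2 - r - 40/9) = (3*r + 5)/(3*r - 8)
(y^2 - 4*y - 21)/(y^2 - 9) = (y - 7)/(y - 3)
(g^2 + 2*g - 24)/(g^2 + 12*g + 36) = (g - 4)/(g + 6)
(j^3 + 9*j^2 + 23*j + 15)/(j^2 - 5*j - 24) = (j^2 + 6*j + 5)/(j - 8)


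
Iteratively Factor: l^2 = (l)*(l)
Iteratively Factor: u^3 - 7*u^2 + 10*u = (u - 2)*(u^2 - 5*u) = u*(u - 2)*(u - 5)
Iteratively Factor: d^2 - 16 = (d - 4)*(d + 4)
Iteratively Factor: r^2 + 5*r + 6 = (r + 3)*(r + 2)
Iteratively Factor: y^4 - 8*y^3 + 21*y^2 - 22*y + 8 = (y - 2)*(y^3 - 6*y^2 + 9*y - 4) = (y - 2)*(y - 1)*(y^2 - 5*y + 4) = (y - 2)*(y - 1)^2*(y - 4)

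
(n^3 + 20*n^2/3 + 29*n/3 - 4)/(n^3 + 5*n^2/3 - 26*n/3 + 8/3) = (n + 3)/(n - 2)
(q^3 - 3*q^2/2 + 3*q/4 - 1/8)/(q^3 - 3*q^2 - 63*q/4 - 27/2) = (-8*q^3 + 12*q^2 - 6*q + 1)/(2*(-4*q^3 + 12*q^2 + 63*q + 54))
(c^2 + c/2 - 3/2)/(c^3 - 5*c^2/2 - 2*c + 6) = (c - 1)/(c^2 - 4*c + 4)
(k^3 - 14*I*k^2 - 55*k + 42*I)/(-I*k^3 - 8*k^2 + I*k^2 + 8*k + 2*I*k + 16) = (I*k^3 + 14*k^2 - 55*I*k - 42)/(k^3 + k^2*(-1 - 8*I) + k*(-2 + 8*I) + 16*I)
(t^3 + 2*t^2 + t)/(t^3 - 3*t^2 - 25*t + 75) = t*(t^2 + 2*t + 1)/(t^3 - 3*t^2 - 25*t + 75)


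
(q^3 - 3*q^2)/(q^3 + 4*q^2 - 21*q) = q/(q + 7)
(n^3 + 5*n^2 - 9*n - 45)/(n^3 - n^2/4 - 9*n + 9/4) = 4*(n + 5)/(4*n - 1)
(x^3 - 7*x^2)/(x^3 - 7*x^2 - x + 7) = x^2/(x^2 - 1)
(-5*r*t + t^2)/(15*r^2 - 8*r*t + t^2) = -t/(3*r - t)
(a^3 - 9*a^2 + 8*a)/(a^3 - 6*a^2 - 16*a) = (a - 1)/(a + 2)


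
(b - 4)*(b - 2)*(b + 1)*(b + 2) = b^4 - 3*b^3 - 8*b^2 + 12*b + 16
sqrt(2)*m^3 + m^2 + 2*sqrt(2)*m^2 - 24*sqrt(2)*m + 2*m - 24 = (m - 4)*(m + 6)*(sqrt(2)*m + 1)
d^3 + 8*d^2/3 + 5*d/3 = d*(d + 1)*(d + 5/3)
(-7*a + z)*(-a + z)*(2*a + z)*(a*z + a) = 14*a^4*z + 14*a^4 - 9*a^3*z^2 - 9*a^3*z - 6*a^2*z^3 - 6*a^2*z^2 + a*z^4 + a*z^3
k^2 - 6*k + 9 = (k - 3)^2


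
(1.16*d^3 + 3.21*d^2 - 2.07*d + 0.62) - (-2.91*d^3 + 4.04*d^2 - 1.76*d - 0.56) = 4.07*d^3 - 0.83*d^2 - 0.31*d + 1.18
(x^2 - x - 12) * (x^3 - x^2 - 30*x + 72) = x^5 - 2*x^4 - 41*x^3 + 114*x^2 + 288*x - 864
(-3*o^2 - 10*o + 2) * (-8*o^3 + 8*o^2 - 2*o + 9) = 24*o^5 + 56*o^4 - 90*o^3 + 9*o^2 - 94*o + 18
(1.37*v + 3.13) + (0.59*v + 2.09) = 1.96*v + 5.22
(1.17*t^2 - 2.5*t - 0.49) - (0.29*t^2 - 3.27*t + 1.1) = 0.88*t^2 + 0.77*t - 1.59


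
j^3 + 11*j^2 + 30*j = j*(j + 5)*(j + 6)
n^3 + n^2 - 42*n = n*(n - 6)*(n + 7)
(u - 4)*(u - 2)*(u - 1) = u^3 - 7*u^2 + 14*u - 8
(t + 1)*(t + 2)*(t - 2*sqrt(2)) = t^3 - 2*sqrt(2)*t^2 + 3*t^2 - 6*sqrt(2)*t + 2*t - 4*sqrt(2)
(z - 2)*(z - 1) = z^2 - 3*z + 2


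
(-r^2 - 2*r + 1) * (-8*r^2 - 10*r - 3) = 8*r^4 + 26*r^3 + 15*r^2 - 4*r - 3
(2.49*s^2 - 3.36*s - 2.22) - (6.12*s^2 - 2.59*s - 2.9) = -3.63*s^2 - 0.77*s + 0.68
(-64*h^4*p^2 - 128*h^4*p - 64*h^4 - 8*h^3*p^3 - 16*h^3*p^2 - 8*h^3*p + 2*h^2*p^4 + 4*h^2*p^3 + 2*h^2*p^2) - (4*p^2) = -64*h^4*p^2 - 128*h^4*p - 64*h^4 - 8*h^3*p^3 - 16*h^3*p^2 - 8*h^3*p + 2*h^2*p^4 + 4*h^2*p^3 + 2*h^2*p^2 - 4*p^2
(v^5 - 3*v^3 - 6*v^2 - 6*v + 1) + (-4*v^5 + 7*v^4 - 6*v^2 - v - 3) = -3*v^5 + 7*v^4 - 3*v^3 - 12*v^2 - 7*v - 2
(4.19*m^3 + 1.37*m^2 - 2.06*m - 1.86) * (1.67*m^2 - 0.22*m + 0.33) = 6.9973*m^5 + 1.3661*m^4 - 2.3589*m^3 - 2.2009*m^2 - 0.2706*m - 0.6138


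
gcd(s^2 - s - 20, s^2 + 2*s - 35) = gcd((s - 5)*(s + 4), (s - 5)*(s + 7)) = s - 5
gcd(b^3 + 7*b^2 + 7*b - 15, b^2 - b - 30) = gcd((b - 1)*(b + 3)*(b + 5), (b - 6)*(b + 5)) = b + 5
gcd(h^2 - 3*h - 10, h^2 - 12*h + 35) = h - 5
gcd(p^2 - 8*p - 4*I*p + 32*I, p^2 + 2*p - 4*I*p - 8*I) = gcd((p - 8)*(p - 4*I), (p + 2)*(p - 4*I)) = p - 4*I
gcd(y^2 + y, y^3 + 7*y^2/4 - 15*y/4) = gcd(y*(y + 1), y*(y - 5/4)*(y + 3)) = y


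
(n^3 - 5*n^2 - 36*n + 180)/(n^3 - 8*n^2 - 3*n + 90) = (n + 6)/(n + 3)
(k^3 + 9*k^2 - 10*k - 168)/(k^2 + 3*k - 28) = k + 6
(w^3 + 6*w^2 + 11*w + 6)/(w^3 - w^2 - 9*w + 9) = (w^2 + 3*w + 2)/(w^2 - 4*w + 3)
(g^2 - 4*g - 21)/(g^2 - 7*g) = (g + 3)/g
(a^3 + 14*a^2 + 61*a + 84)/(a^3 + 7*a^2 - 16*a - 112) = (a + 3)/(a - 4)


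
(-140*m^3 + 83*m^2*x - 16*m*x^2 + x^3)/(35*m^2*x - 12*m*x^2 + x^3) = (-4*m + x)/x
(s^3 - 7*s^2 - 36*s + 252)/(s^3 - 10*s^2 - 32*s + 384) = (s^2 - 13*s + 42)/(s^2 - 16*s + 64)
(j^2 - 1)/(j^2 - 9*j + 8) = (j + 1)/(j - 8)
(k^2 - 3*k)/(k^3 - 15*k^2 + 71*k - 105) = k/(k^2 - 12*k + 35)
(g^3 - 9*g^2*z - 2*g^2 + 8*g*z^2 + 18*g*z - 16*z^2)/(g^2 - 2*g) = g - 9*z + 8*z^2/g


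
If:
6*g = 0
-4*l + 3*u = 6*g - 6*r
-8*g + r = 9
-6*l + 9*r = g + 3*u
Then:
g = 0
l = 27/2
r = 9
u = 0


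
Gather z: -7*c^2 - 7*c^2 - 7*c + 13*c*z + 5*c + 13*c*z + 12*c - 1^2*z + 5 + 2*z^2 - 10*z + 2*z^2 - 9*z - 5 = -14*c^2 + 10*c + 4*z^2 + z*(26*c - 20)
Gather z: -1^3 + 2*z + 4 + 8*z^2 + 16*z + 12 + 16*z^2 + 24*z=24*z^2 + 42*z + 15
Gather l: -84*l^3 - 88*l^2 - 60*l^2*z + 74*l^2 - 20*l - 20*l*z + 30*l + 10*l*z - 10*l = -84*l^3 + l^2*(-60*z - 14) - 10*l*z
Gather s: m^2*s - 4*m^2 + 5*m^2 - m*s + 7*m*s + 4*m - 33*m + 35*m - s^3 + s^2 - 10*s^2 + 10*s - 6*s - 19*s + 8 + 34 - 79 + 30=m^2 + 6*m - s^3 - 9*s^2 + s*(m^2 + 6*m - 15) - 7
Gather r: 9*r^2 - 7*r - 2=9*r^2 - 7*r - 2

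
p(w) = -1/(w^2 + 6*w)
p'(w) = -(-2*w - 6)/(w^2 + 6*w)^2 = 2*(w + 3)/(w^2*(w + 6)^2)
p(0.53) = -0.29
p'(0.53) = 0.59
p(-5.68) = 0.55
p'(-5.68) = -1.62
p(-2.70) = 0.11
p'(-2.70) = 0.01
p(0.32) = -0.49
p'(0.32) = 1.62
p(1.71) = -0.08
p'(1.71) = 0.05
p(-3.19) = 0.11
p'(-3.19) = -0.00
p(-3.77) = 0.12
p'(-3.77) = -0.02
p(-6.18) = -0.90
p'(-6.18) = -5.14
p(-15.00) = -0.00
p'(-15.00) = 0.00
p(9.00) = -0.00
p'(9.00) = 0.00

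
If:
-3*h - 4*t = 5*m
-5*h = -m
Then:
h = -t/7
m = -5*t/7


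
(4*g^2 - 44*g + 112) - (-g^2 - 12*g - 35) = 5*g^2 - 32*g + 147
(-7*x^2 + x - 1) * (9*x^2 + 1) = -63*x^4 + 9*x^3 - 16*x^2 + x - 1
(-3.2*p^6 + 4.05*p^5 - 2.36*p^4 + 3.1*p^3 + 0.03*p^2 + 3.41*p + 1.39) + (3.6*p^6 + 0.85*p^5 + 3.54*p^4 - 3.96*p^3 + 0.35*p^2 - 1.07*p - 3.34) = 0.4*p^6 + 4.9*p^5 + 1.18*p^4 - 0.86*p^3 + 0.38*p^2 + 2.34*p - 1.95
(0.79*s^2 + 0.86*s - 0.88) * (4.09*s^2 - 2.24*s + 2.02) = 3.2311*s^4 + 1.7478*s^3 - 3.9298*s^2 + 3.7084*s - 1.7776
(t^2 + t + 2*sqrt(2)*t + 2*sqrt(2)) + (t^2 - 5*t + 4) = 2*t^2 - 4*t + 2*sqrt(2)*t + 2*sqrt(2) + 4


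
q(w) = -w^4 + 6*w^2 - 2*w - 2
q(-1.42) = 8.87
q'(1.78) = -3.20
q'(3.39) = -117.15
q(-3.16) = -35.48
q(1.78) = 3.41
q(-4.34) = -235.09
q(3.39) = -71.90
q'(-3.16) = 86.30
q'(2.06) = -12.25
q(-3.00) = -23.00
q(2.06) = 1.33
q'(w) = -4*w^3 + 12*w - 2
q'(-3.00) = 70.00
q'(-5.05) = 452.55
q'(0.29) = 1.38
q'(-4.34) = 272.91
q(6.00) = -1094.00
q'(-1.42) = -7.59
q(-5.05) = -489.26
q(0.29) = -2.08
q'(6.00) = -794.00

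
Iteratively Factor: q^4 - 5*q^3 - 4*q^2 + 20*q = (q + 2)*(q^3 - 7*q^2 + 10*q) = q*(q + 2)*(q^2 - 7*q + 10) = q*(q - 5)*(q + 2)*(q - 2)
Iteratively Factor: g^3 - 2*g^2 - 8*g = (g)*(g^2 - 2*g - 8) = g*(g + 2)*(g - 4)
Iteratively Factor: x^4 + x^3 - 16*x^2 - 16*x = (x + 4)*(x^3 - 3*x^2 - 4*x) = (x - 4)*(x + 4)*(x^2 + x) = (x - 4)*(x + 1)*(x + 4)*(x)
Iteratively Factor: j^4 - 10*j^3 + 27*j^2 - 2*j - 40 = (j - 5)*(j^3 - 5*j^2 + 2*j + 8) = (j - 5)*(j + 1)*(j^2 - 6*j + 8) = (j - 5)*(j - 2)*(j + 1)*(j - 4)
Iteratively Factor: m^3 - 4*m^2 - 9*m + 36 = (m - 3)*(m^2 - m - 12) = (m - 4)*(m - 3)*(m + 3)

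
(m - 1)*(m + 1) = m^2 - 1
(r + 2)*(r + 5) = r^2 + 7*r + 10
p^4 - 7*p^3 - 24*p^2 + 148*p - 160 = (p - 8)*(p - 2)^2*(p + 5)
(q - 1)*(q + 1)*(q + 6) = q^3 + 6*q^2 - q - 6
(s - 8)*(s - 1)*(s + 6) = s^3 - 3*s^2 - 46*s + 48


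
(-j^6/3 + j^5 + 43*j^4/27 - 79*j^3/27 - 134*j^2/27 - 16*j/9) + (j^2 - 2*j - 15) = -j^6/3 + j^5 + 43*j^4/27 - 79*j^3/27 - 107*j^2/27 - 34*j/9 - 15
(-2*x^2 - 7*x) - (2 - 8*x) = -2*x^2 + x - 2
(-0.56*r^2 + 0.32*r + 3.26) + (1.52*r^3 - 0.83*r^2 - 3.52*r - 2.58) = 1.52*r^3 - 1.39*r^2 - 3.2*r + 0.68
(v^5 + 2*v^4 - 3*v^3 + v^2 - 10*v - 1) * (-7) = -7*v^5 - 14*v^4 + 21*v^3 - 7*v^2 + 70*v + 7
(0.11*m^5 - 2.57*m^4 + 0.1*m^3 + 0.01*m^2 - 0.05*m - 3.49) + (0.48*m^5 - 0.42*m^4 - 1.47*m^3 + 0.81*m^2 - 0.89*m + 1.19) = 0.59*m^5 - 2.99*m^4 - 1.37*m^3 + 0.82*m^2 - 0.94*m - 2.3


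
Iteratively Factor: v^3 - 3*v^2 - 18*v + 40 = (v - 5)*(v^2 + 2*v - 8) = (v - 5)*(v + 4)*(v - 2)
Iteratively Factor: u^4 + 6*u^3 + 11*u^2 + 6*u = (u + 3)*(u^3 + 3*u^2 + 2*u) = (u + 1)*(u + 3)*(u^2 + 2*u) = (u + 1)*(u + 2)*(u + 3)*(u)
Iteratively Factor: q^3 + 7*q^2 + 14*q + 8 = (q + 1)*(q^2 + 6*q + 8) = (q + 1)*(q + 2)*(q + 4)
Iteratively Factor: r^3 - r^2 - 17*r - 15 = (r - 5)*(r^2 + 4*r + 3) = (r - 5)*(r + 1)*(r + 3)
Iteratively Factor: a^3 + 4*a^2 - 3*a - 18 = (a + 3)*(a^2 + a - 6) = (a - 2)*(a + 3)*(a + 3)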